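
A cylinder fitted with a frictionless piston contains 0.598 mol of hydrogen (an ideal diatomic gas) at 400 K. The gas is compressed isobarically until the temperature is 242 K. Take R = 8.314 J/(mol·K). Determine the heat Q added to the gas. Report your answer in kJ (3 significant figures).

Q ≈ -2.75 kJ

Isobaric: W = nRΔT = (0.598)(8.314)(-158) = -785.5 J.
ΔU = nCᵥΔT with Cᵥ = 5R/2: ΔU = (0.598)(20.79)(-158) = -1964 J.
Q = ΔU + W = -1964 − 785.5 = -2749 J.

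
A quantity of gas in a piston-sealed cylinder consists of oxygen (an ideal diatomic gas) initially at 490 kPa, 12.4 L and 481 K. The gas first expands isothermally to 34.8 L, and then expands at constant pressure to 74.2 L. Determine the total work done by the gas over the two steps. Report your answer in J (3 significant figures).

Step 1 (isothermal): W = P₁V₁ ln(V₂/V₁) = (6076) ln(34.8/12.4) = 6270 J.
After step 1: P = 174.6 kPa, V = 34.8 L, T = 481 K.
Step 2 (isobaric): W = PΔV = (174.6 kPa)(74.2 − 34.8 L) = 6879 J.
W_total = 6270 + 6879 = 13149 J.

W_total ≈ 13100 J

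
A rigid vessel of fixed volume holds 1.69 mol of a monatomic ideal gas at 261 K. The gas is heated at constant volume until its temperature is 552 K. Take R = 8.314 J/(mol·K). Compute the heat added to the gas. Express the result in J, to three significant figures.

Constant volume ⇒ W = 0, so Q = ΔU = nCᵥΔT with Cᵥ = 3R/2 = 12.47 J/(mol·K).
ΔU = (1.69)(12.47)(552 − 261) = 6133 J.

Q ≈ 6130 J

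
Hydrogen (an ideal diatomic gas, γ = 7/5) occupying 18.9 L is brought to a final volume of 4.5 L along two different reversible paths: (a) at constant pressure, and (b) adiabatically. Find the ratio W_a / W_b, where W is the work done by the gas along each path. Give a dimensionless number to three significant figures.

Path (a) isobaric: W = P₁(V₂ − V₁) → W_a/(P₁V₁) = -0.7619.
Path (b) adiabatic: W = P₁V₁(1 − (V₁/V₂)^(γ−1))/(γ−1) → W_b/(P₁V₁) = -1.939.
W_a / W_b = -0.7619 / -1.939 = 0.393.

W_a / W_b ≈ 0.393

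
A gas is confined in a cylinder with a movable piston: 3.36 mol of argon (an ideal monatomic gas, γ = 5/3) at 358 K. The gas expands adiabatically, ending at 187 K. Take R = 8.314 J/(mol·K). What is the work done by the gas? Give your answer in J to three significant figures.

W ≈ 7170 J

Adiabatic ⇒ Q = 0, so W_by = −ΔU = nCᵥ(T₁ − T₂).
Cᵥ = 3R/2 = 12.47 J/(mol·K).
W = (3.36)(12.47)(358 − 187) = 7165 J.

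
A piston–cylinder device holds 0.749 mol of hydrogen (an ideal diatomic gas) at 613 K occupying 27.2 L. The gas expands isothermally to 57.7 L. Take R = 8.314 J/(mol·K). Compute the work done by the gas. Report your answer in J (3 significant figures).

W ≈ 2870 J

Isothermal: W = nRT ln(V₂/V₁).
W = (0.749)(8.314)(613) × ln(57.7/27.2)
  = 3817 × 0.752
W_by_gas = 2871 J.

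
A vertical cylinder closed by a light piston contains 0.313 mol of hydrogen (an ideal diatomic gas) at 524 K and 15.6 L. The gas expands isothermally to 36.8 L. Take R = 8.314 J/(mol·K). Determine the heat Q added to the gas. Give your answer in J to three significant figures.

Isothermal ⇒ ΔU = 0, so Q = W = nRT ln(V₂/V₁).
Q = (0.313)(8.314)(524) ln(36.8/15.6) = 1364 × 0.8582 = 1170 J.

Q ≈ 1170 J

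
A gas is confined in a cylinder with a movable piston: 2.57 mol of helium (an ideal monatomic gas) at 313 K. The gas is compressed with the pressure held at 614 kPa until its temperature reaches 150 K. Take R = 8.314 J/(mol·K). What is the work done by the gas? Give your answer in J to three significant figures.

W ≈ -3480 J

Isobaric: W = P ΔV = nR ΔT.
W = (2.57)(8.314)(150 − 313) = -3483 J.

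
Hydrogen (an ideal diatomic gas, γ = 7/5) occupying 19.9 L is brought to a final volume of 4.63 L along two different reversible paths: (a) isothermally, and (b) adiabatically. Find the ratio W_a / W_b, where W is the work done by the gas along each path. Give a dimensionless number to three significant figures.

W_a / W_b ≈ 0.737

Path (a) isothermal: W = P₁V₁ ln(V₂/V₁) → W_a/(P₁V₁) = -1.458.
Path (b) adiabatic: W = P₁V₁(1 − (V₁/V₂)^(γ−1))/(γ−1) → W_b/(P₁V₁) = -1.98.
W_a / W_b = -1.458 / -1.98 = 0.7366.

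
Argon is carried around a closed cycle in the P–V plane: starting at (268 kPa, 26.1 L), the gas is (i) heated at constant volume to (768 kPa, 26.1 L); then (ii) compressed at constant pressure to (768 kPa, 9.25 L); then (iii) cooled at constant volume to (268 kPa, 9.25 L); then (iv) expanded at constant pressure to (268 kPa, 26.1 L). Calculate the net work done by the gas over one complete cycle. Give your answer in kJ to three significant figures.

W_net ≈ -8.43 kJ

Constant-volume legs do no work.
W(ii) = (768)(9.25 − 26.1) = -12941 J; W(iv) = (268)(26.1 − 9.25) = 4516 J.
W_net = -12941 + 4516 = -8425 J (the counter-clockwise enclosed area).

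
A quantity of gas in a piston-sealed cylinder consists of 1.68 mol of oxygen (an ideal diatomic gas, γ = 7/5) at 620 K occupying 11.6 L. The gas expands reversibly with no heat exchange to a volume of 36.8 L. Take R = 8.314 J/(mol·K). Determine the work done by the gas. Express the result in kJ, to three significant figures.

Adiabatic: TV^(γ−1) = const with γ = 7/5.
T₂ = T₁ (V₁/V₂)^(γ−1) = 620 × (11.6/36.8)^0.4 = 620 × 0.6302 = 390.7 K.
W_by = nCᵥ(T₁ − T₂) = (1.68)(20.79)(620 − 390.7) = 8007 J.

W ≈ 8.01 kJ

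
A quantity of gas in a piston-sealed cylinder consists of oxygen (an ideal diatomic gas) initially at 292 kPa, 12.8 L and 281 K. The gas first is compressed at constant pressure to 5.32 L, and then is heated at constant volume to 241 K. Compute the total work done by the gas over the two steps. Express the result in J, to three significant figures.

Step 1 (isobaric): W = PΔV = (292 kPa)(5.32 − 12.8 L) = -2184 J.
Step 2 (isochoric): W = 0 (constant volume).
W_total = -2184 + 0 = -2184 J.

W_total ≈ -2180 J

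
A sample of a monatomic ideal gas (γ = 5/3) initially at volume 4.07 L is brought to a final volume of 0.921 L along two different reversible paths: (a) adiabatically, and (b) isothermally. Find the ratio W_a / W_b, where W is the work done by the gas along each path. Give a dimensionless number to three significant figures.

W_a / W_b ≈ 1.71

Path (a) adiabatic: W = P₁V₁(1 − (V₁/V₂)^(γ−1))/(γ−1) → W_a/(P₁V₁) = -2.539.
Path (b) isothermal: W = P₁V₁ ln(V₂/V₁) → W_b/(P₁V₁) = -1.486.
W_a / W_b = -2.539 / -1.486 = 1.709.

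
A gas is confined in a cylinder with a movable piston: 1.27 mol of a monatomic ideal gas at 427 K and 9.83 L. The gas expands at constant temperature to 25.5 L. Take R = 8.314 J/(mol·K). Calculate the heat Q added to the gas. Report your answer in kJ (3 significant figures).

Isothermal ⇒ ΔU = 0, so Q = W = nRT ln(V₂/V₁).
Q = (1.27)(8.314)(427) ln(25.5/9.83) = 4509 × 0.9532 = 4298 J.

Q ≈ 4.30 kJ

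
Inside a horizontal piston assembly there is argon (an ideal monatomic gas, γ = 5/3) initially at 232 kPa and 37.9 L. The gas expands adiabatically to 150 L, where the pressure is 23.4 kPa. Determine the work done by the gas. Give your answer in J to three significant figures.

W ≈ 7920 J

Adiabatic: W = (P₁V₁ − P₂V₂)/(γ − 1) with γ = 5/3.
P₁V₁ = 8793 J, P₂V₂ = 3510 J.
W = (8793 − 3510) / 0.6667 = 7924 J.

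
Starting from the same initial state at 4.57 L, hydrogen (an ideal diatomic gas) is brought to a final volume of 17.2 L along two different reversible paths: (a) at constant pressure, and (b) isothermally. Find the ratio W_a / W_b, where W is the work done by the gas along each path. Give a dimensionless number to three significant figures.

W_a / W_b ≈ 2.09

Path (a) isobaric: W = P₁(V₂ − V₁) → W_a/(P₁V₁) = 2.764.
Path (b) isothermal: W = P₁V₁ ln(V₂/V₁) → W_b/(P₁V₁) = 1.325.
W_a / W_b = 2.764 / 1.325 = 2.085.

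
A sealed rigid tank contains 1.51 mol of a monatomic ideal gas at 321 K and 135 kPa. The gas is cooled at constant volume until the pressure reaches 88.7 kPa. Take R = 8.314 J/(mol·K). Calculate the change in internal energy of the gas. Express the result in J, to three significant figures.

Constant volume ⇒ W = 0, so Q = ΔU = nCᵥΔT with Cᵥ = 3R/2 = 12.47 J/(mol·K).
At constant V, T₂/T₁ = P₂/P₁ ⇒ ΔT = T₁(P₂/P₁ − 1) = 321·(88.7/135 − 1) = -110.1 K.
ΔU = (1.51)(12.47)(-110.1) = -2073 J.

ΔU ≈ -2070 J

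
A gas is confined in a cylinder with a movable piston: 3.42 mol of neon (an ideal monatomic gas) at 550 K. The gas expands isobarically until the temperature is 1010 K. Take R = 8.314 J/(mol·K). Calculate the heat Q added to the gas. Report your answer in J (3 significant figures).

Isobaric: W = nRΔT = (3.42)(8.314)(460) = 13080 J.
ΔU = nCᵥΔT with Cᵥ = 3R/2: ΔU = (3.42)(12.47)(460) = 19619 J.
Q = ΔU + W = 19619 + 13080 = 32699 J.

Q ≈ 32700 J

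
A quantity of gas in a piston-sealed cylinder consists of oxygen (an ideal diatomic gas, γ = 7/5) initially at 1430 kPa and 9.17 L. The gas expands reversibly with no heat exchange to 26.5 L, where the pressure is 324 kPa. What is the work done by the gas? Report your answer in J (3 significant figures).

Adiabatic: W = (P₁V₁ − P₂V₂)/(γ − 1) with γ = 7/5.
P₁V₁ = 13113 J, P₂V₂ = 8586 J.
W = (13113 − 8586) / 0.4 = 11318 J.

W ≈ 11300 J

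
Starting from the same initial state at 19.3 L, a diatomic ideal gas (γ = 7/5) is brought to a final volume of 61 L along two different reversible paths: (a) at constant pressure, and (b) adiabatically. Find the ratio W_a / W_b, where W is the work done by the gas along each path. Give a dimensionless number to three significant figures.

Path (a) isobaric: W = P₁(V₂ − V₁) → W_a/(P₁V₁) = 2.161.
Path (b) adiabatic: W = P₁V₁(1 − (V₁/V₂)^(γ−1))/(γ−1) → W_b/(P₁V₁) = 0.9223.
W_a / W_b = 2.161 / 0.9223 = 2.343.

W_a / W_b ≈ 2.34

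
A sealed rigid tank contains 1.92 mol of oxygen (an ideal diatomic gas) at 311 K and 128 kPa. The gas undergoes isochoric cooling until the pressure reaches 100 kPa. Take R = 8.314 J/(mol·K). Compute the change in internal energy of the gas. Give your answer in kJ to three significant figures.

ΔU ≈ -2.71 kJ

Constant volume ⇒ W = 0, so Q = ΔU = nCᵥΔT with Cᵥ = 5R/2 = 20.79 J/(mol·K).
At constant V, T₂/T₁ = P₂/P₁ ⇒ ΔT = T₁(P₂/P₁ − 1) = 311·(100/128 − 1) = -68.03 K.
ΔU = (1.92)(20.79)(-68.03) = -2715 J.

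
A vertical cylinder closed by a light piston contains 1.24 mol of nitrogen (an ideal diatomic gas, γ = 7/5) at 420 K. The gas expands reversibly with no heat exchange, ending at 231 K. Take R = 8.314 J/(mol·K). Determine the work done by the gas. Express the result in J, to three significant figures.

W ≈ 4870 J

Adiabatic ⇒ Q = 0, so W_by = −ΔU = nCᵥ(T₁ − T₂).
Cᵥ = 5R/2 = 20.79 J/(mol·K).
W = (1.24)(20.79)(420 − 231) = 4871 J.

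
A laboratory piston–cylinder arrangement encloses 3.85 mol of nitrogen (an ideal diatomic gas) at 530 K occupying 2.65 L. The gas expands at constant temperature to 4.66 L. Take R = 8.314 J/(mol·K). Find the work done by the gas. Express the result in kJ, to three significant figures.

Isothermal: W = nRT ln(V₂/V₁).
W = (3.85)(8.314)(530) × ln(4.66/2.65)
  = 16965 × 0.5645
W_by_gas = 9576 J.

W ≈ 9.58 kJ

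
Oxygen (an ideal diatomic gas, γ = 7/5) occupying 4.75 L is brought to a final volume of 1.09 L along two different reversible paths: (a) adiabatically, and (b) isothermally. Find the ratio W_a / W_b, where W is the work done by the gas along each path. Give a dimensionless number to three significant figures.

Path (a) adiabatic: W = P₁V₁(1 − (V₁/V₂)^(γ−1))/(γ−1) → W_a/(P₁V₁) = -2.005.
Path (b) isothermal: W = P₁V₁ ln(V₂/V₁) → W_b/(P₁V₁) = -1.472.
W_a / W_b = -2.005 / -1.472 = 1.362.

W_a / W_b ≈ 1.36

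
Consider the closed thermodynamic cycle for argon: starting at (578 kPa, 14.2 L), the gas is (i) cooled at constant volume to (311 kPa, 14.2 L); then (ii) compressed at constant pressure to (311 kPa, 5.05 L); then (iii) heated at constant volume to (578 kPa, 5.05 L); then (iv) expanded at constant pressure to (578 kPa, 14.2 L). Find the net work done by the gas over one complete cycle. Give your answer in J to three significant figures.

Constant-volume legs do no work.
W(ii) = (311)(5.05 − 14.2) = -2846 J; W(iv) = (578)(14.2 − 5.05) = 5289 J.
W_net = -2846 + 5289 = 2443 J (the clockwise enclosed area).

W_net ≈ 2440 J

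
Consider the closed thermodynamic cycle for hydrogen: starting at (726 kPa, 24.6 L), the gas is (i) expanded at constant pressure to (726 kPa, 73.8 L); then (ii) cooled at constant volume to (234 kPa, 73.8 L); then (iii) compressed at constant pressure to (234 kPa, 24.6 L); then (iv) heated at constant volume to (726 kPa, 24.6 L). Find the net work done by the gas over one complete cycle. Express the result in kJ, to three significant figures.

W_net ≈ 24.2 kJ

Constant-volume legs do no work.
W(i) = (726)(73.8 − 24.6) = 35719 J; W(iii) = (234)(24.6 − 73.8) = -11513 J.
W_net = 35719 − 11513 = 24206 J (the clockwise enclosed area).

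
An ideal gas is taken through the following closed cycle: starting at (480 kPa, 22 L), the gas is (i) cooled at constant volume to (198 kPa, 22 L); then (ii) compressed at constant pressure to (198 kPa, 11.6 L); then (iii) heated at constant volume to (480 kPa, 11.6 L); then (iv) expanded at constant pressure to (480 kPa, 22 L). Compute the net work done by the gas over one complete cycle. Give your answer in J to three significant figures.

W_net ≈ 2930 J

Constant-volume legs do no work.
W(ii) = (198)(11.6 − 22) = -2059 J; W(iv) = (480)(22 − 11.6) = 4992 J.
W_net = -2059 + 4992 = 2933 J (the clockwise enclosed area).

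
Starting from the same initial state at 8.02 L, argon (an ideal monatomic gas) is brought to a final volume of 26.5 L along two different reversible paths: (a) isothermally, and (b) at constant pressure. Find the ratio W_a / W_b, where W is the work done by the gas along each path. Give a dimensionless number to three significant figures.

Path (a) isothermal: W = P₁V₁ ln(V₂/V₁) → W_a/(P₁V₁) = 1.195.
Path (b) isobaric: W = P₁(V₂ − V₁) → W_b/(P₁V₁) = 2.304.
W_a / W_b = 1.195 / 2.304 = 0.5187.

W_a / W_b ≈ 0.519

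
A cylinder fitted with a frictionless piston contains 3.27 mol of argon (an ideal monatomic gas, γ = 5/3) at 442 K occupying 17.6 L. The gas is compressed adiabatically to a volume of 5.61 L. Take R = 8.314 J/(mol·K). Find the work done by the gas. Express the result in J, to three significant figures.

Adiabatic: TV^(γ−1) = const with γ = 5/3.
T₂ = T₁ (V₁/V₂)^(γ−1) = 442 × (17.6/5.61)^0.667 = 442 × 2.143 = 947.2 K.
W_by = nCᵥ(T₁ − T₂) = (3.27)(12.47)(442 − 947.2) = -20603 J.

W ≈ -20600 J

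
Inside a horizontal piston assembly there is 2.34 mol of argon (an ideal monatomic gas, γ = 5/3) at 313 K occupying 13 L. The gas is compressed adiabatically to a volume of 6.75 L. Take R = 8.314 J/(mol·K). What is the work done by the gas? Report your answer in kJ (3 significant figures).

Adiabatic: TV^(γ−1) = const with γ = 5/3.
T₂ = T₁ (V₁/V₂)^(γ−1) = 313 × (13/6.75)^0.667 = 313 × 1.548 = 484.5 K.
W_by = nCᵥ(T₁ − T₂) = (2.34)(12.47)(313 − 484.5) = -5005 J.

W ≈ -5.01 kJ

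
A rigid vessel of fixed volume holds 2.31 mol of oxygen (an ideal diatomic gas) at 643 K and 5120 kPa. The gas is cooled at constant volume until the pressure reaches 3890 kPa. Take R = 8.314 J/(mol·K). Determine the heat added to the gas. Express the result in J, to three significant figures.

Q ≈ -7420 J

Constant volume ⇒ W = 0, so Q = ΔU = nCᵥΔT with Cᵥ = 5R/2 = 20.79 J/(mol·K).
At constant V, T₂/T₁ = P₂/P₁ ⇒ ΔT = T₁(P₂/P₁ − 1) = 643·(3890/5120 − 1) = -154.5 K.
ΔU = (2.31)(20.79)(-154.5) = -7417 J.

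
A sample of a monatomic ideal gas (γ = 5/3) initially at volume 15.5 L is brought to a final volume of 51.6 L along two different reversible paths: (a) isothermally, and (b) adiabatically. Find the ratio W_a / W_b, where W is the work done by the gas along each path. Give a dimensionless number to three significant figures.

W_a / W_b ≈ 1.45

Path (a) isothermal: W = P₁V₁ ln(V₂/V₁) → W_a/(P₁V₁) = 1.203.
Path (b) adiabatic: W = P₁V₁(1 − (V₁/V₂)^(γ−1))/(γ−1) → W_b/(P₁V₁) = 0.8272.
W_a / W_b = 1.203 / 0.8272 = 1.454.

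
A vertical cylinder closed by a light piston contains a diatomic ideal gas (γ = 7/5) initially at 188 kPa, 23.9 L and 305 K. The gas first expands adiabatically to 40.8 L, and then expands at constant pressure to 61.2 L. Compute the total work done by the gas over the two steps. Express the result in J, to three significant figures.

Step 1 (adiabatic): W = (P₁V₁ − P₂V₂)/(γ−1) = (4493 − 3628)/0.4 = 2163 J.
After step 1: P = 88.92 kPa, V = 40.8 L, T = 246.3 K.
Step 2 (isobaric): W = PΔV = (88.92 kPa)(61.2 − 40.8 L) = 1814 J.
W_total = 2163 + 1814 = 3977 J.

W_total ≈ 3980 J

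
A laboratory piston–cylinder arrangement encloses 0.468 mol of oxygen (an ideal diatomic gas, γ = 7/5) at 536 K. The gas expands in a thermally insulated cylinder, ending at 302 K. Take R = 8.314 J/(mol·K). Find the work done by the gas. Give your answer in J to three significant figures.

Adiabatic ⇒ Q = 0, so W_by = −ΔU = nCᵥ(T₁ − T₂).
Cᵥ = 5R/2 = 20.79 J/(mol·K).
W = (0.468)(20.79)(536 − 302) = 2276 J.

W ≈ 2280 J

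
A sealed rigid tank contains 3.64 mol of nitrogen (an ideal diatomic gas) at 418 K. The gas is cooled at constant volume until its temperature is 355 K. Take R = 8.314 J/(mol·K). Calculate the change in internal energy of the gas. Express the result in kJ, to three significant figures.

Constant volume ⇒ W = 0, so Q = ΔU = nCᵥΔT with Cᵥ = 5R/2 = 20.79 J/(mol·K).
ΔU = (3.64)(20.79)(355 − 418) = -4766 J.

ΔU ≈ -4.77 kJ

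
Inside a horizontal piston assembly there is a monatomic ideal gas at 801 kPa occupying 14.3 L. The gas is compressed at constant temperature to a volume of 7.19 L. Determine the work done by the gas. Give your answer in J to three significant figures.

Isothermal: W = nRT ln(V₂/V₁) = P₁V₁ ln(V₂/V₁).
P₁V₁ = (801 kPa)(14.3 L) = 11454 J.
W = 11454 × ln(7.19/14.3) = 11454 × -0.6876
W_by_gas = -7876 J.

W ≈ -7880 J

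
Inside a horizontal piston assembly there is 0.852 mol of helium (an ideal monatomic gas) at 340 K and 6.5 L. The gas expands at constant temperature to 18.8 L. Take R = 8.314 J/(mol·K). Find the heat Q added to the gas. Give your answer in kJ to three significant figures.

Q ≈ 2.56 kJ

Isothermal ⇒ ΔU = 0, so Q = W = nRT ln(V₂/V₁).
Q = (0.852)(8.314)(340) ln(18.8/6.5) = 2408 × 1.062 = 2558 J.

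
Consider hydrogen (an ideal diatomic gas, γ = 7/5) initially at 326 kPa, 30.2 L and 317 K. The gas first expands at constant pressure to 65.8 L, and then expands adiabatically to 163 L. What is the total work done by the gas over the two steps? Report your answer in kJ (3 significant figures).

Step 1 (isobaric): W = PΔV = (326 kPa)(65.8 − 30.2 L) = 11606 J.
After step 1: P = 326 kPa, V = 65.8 L, T = 690.7 K.
Step 2 (adiabatic): W = (P₁V₁ − P₂V₂)/(γ−1) = (21451 − 14923)/0.4 = 16319 J.
W_total = 11606 + 16319 = 27925 J.

W_total ≈ 27.9 kJ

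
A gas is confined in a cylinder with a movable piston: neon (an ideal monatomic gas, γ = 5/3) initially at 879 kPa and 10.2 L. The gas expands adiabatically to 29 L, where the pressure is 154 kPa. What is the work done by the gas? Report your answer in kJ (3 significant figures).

W ≈ 6.75 kJ

Adiabatic: W = (P₁V₁ − P₂V₂)/(γ − 1) with γ = 5/3.
P₁V₁ = 8966 J, P₂V₂ = 4466 J.
W = (8966 − 4466) / 0.6667 = 6750 J.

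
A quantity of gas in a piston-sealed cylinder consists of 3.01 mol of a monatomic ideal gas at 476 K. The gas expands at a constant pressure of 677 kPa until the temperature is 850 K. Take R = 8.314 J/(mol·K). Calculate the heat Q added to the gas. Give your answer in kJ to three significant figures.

Isobaric: W = nRΔT = (3.01)(8.314)(374) = 9359 J.
ΔU = nCᵥΔT with Cᵥ = 3R/2: ΔU = (3.01)(12.47)(374) = 14039 J.
Q = ΔU + W = 14039 + 9359 = 23399 J.

Q ≈ 23.4 kJ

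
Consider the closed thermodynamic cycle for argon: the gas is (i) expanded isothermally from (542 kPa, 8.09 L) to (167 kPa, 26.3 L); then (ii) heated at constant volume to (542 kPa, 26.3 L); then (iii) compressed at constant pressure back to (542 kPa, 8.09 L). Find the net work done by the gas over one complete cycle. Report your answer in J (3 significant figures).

W_net ≈ -4700 J

Leg (i): W = PᵢVᵢ ln(V_f/Vᵢ) = (4385) ln(26.3/8.09) = 5169 J.
Leg (ii): W = 0.
Leg (iii): W = PΔV = (542)(8.09 − 26.3) = -9870 J.
W_net = 5169 − 9870 = -4700 J.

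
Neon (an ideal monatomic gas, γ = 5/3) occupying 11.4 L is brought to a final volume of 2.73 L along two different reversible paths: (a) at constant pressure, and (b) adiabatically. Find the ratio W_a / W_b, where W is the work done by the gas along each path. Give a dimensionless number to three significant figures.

Path (a) isobaric: W = P₁(V₂ − V₁) → W_a/(P₁V₁) = -0.7605.
Path (b) adiabatic: W = P₁V₁(1 − (V₁/V₂)^(γ−1))/(γ−1) → W_b/(P₁V₁) = -2.39.
W_a / W_b = -0.7605 / -2.39 = 0.3182.

W_a / W_b ≈ 0.318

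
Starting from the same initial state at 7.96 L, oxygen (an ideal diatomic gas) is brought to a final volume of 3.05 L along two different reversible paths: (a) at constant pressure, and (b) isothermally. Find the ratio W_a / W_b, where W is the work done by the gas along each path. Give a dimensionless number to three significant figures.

W_a / W_b ≈ 0.643

Path (a) isobaric: W = P₁(V₂ − V₁) → W_a/(P₁V₁) = -0.6168.
Path (b) isothermal: W = P₁V₁ ln(V₂/V₁) → W_b/(P₁V₁) = -0.9593.
W_a / W_b = -0.6168 / -0.9593 = 0.643.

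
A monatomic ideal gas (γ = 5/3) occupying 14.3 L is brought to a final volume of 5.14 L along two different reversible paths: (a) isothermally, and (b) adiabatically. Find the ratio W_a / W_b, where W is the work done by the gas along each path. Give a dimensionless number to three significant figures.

W_a / W_b ≈ 0.697

Path (a) isothermal: W = P₁V₁ ln(V₂/V₁) → W_a/(P₁V₁) = -1.023.
Path (b) adiabatic: W = P₁V₁(1 − (V₁/V₂)^(γ−1))/(γ−1) → W_b/(P₁V₁) = -1.467.
W_a / W_b = -1.023 / -1.467 = 0.6974.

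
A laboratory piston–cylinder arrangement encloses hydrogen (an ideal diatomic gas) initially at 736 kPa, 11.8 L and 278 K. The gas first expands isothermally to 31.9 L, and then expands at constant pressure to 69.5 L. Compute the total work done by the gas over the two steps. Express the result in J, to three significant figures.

W_total ≈ 18900 J

Step 1 (isothermal): W = P₁V₁ ln(V₂/V₁) = (8685) ln(31.9/11.8) = 8637 J.
After step 1: P = 272.3 kPa, V = 31.9 L, T = 278 K.
Step 2 (isobaric): W = PΔV = (272.3 kPa)(69.5 − 31.9 L) = 10237 J.
W_total = 8637 + 10237 = 18874 J.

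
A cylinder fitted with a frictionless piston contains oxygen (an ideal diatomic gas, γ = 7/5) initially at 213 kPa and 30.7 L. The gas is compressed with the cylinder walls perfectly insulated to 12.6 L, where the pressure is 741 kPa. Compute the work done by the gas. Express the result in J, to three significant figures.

Adiabatic: W = (P₁V₁ − P₂V₂)/(γ − 1) with γ = 7/5.
P₁V₁ = 6539 J, P₂V₂ = 9337 J.
W = (6539 − 9337) / 0.4 = -6994 J.

W ≈ -6990 J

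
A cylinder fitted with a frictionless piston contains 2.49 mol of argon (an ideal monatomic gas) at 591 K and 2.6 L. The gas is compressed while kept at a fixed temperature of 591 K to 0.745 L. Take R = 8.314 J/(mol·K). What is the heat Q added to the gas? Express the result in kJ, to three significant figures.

Q ≈ -15.3 kJ

Isothermal ⇒ ΔU = 0, so Q = W = nRT ln(V₂/V₁).
Q = (2.49)(8.314)(591) ln(0.745/2.6) = 12235 × -1.25 = -15292 J.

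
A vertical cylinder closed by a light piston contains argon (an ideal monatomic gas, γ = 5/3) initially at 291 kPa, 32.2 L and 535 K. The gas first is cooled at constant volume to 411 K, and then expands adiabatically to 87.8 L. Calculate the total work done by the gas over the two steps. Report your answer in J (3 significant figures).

W_total ≈ 5270 J

Step 1 (isochoric): W = 0 (constant volume).
After step 1: P = 223.6 kPa (V unchanged).
Step 2 (adiabatic): W = (P₁V₁ − P₂V₂)/(γ−1) = (7198 − 3688)/0.667 = 5265 J.
W_total = 0 + 5265 = 5265 J.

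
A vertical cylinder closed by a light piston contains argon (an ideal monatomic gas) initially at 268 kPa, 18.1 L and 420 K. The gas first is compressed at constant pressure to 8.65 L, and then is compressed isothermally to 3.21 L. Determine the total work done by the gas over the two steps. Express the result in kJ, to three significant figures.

W_total ≈ -4.83 kJ

Step 1 (isobaric): W = PΔV = (268 kPa)(8.65 − 18.1 L) = -2533 J.
After step 1: P = 268 kPa, V = 8.65 L, T = 200.7 K.
Step 2 (isothermal): W = P₁V₁ ln(V₂/V₁) = (2318) ln(3.21/8.65) = -2298 J.
W_total = -2533 − 2298 = -4831 J.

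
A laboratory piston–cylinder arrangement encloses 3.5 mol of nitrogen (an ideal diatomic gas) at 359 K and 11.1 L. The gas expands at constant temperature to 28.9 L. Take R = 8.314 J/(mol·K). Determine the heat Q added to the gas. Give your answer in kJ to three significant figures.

Q ≈ 10.0 kJ

Isothermal ⇒ ΔU = 0, so Q = W = nRT ln(V₂/V₁).
Q = (3.5)(8.314)(359) ln(28.9/11.1) = 10447 × 0.9569 = 9996 J.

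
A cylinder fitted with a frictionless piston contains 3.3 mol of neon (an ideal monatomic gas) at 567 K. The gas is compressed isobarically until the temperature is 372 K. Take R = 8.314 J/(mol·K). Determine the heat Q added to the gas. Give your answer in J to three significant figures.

Isobaric: W = nRΔT = (3.3)(8.314)(-195) = -5350 J.
ΔU = nCᵥΔT with Cᵥ = 3R/2: ΔU = (3.3)(12.47)(-195) = -8025 J.
Q = ΔU + W = -8025 − 5350 = -13375 J.

Q ≈ -13400 J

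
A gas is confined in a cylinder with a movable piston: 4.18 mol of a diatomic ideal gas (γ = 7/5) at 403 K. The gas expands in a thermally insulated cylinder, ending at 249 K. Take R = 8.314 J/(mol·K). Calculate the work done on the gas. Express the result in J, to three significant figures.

W ≈ -13400 J

Adiabatic ⇒ Q = 0, so W_by = −ΔU = nCᵥ(T₁ − T₂).
Cᵥ = 5R/2 = 20.79 J/(mol·K).
W = (4.18)(20.79)(403 − 249) = 13380 J.
Work on gas = −W_by = -13380 J.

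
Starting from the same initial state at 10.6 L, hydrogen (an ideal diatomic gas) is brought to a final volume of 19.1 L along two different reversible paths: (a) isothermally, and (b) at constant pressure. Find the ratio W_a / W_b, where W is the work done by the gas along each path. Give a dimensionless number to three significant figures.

Path (a) isothermal: W = P₁V₁ ln(V₂/V₁) → W_a/(P₁V₁) = 0.5888.
Path (b) isobaric: W = P₁(V₂ − V₁) → W_b/(P₁V₁) = 0.8019.
W_a / W_b = 0.5888 / 0.8019 = 0.7343.

W_a / W_b ≈ 0.734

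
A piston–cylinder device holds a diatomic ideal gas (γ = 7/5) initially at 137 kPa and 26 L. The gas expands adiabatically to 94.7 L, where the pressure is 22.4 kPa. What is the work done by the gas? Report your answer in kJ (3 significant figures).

W ≈ 3.60 kJ

Adiabatic: W = (P₁V₁ − P₂V₂)/(γ − 1) with γ = 7/5.
P₁V₁ = 3562 J, P₂V₂ = 2121 J.
W = (3562 − 2121) / 0.4 = 3602 J.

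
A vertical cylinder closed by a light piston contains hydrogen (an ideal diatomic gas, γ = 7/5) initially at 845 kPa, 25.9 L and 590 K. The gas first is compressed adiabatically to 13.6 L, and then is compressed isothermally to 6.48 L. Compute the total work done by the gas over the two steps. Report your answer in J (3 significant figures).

W_total ≈ -37100 J

Step 1 (adiabatic): W = (P₁V₁ − P₂V₂)/(γ−1) = (21886 − 28318)/0.4 = -16081 J.
After step 1: P = 2082 kPa, V = 13.6 L, T = 763.4 K.
Step 2 (isothermal): W = P₁V₁ ln(V₂/V₁) = (28318) ln(6.48/13.6) = -20993 J.
W_total = -16081 − 20993 = -37074 J.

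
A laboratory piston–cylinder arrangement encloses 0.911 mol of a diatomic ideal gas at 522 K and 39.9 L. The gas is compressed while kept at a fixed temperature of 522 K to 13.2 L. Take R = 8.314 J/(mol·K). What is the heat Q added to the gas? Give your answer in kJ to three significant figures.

Q ≈ -4.37 kJ

Isothermal ⇒ ΔU = 0, so Q = W = nRT ln(V₂/V₁).
Q = (0.911)(8.314)(522) ln(13.2/39.9) = 3954 × -1.106 = -4373 J.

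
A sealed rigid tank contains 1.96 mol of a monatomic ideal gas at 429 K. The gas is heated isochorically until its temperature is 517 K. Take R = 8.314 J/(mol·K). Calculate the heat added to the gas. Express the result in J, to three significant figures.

Constant volume ⇒ W = 0, so Q = ΔU = nCᵥΔT with Cᵥ = 3R/2 = 12.47 J/(mol·K).
ΔU = (1.96)(12.47)(517 − 429) = 2151 J.

Q ≈ 2150 J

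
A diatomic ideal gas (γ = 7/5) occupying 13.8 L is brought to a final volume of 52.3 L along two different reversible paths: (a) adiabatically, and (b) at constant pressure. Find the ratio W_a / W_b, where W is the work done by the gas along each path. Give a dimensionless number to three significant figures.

W_a / W_b ≈ 0.370

Path (a) adiabatic: W = P₁V₁(1 − (V₁/V₂)^(γ−1))/(γ−1) → W_a/(P₁V₁) = 1.033.
Path (b) isobaric: W = P₁(V₂ − V₁) → W_b/(P₁V₁) = 2.79.
W_a / W_b = 1.033 / 2.79 = 0.3702.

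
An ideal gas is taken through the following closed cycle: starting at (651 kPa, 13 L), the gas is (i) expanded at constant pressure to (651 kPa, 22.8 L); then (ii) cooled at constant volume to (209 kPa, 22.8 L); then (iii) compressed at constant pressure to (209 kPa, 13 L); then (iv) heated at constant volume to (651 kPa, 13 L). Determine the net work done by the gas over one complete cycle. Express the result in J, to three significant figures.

Constant-volume legs do no work.
W(i) = (651)(22.8 − 13) = 6380 J; W(iii) = (209)(13 − 22.8) = -2048 J.
W_net = 6380 − 2048 = 4332 J (the clockwise enclosed area).

W_net ≈ 4330 J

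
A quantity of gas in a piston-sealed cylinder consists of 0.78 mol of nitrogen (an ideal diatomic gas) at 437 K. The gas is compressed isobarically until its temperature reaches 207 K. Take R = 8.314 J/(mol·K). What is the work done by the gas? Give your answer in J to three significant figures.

W ≈ -1490 J

Isobaric: W = P ΔV = nR ΔT.
W = (0.78)(8.314)(207 − 437) = -1492 J.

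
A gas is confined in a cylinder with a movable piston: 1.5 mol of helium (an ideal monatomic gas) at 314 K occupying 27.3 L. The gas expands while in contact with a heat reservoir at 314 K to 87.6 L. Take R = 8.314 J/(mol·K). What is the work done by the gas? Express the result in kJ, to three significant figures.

W ≈ 4.57 kJ

Isothermal: W = nRT ln(V₂/V₁).
W = (1.5)(8.314)(314) × ln(87.6/27.3)
  = 3916 × 1.166
W_by_gas = 4566 J.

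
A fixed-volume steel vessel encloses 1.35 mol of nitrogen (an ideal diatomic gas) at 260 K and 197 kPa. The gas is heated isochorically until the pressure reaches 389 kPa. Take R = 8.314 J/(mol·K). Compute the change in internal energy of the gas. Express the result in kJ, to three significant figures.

Constant volume ⇒ W = 0, so Q = ΔU = nCᵥΔT with Cᵥ = 5R/2 = 20.79 J/(mol·K).
At constant V, T₂/T₁ = P₂/P₁ ⇒ ΔT = T₁(P₂/P₁ − 1) = 260·(389/197 − 1) = 253.4 K.
ΔU = (1.35)(20.79)(253.4) = 7110 J.

ΔU ≈ 7.11 kJ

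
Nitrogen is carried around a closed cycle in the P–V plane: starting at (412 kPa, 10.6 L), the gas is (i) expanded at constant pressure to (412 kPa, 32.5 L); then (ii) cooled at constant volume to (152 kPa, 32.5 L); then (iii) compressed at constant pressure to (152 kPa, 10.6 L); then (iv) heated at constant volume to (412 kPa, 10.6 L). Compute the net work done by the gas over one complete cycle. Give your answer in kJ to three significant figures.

Constant-volume legs do no work.
W(i) = (412)(32.5 − 10.6) = 9023 J; W(iii) = (152)(10.6 − 32.5) = -3329 J.
W_net = 9023 − 3329 = 5694 J (the clockwise enclosed area).

W_net ≈ 5.69 kJ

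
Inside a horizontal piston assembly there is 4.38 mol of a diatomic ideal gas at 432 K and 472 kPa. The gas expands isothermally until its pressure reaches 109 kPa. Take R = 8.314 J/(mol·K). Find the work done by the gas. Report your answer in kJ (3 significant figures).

Isothermal process: W = nRT ln(V₂/V₁) = nRT ln(P₁/P₂).
W = (4.38)(8.314)(432) × ln(472/109)
  = 15731 × ln(4.33) = 15731 × 1.466
W_by_gas = 23056 J.

W ≈ 23.1 kJ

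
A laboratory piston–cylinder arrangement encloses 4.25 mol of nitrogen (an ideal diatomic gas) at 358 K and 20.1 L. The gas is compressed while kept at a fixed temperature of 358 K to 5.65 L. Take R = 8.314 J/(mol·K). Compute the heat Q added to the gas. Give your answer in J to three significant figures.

Q ≈ -16100 J

Isothermal ⇒ ΔU = 0, so Q = W = nRT ln(V₂/V₁).
Q = (4.25)(8.314)(358) ln(5.65/20.1) = 12650 × -1.269 = -16053 J.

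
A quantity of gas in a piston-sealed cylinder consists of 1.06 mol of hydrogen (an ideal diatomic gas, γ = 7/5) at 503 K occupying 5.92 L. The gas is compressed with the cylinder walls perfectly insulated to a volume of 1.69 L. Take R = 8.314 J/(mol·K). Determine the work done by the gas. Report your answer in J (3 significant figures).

Adiabatic: TV^(γ−1) = const with γ = 7/5.
T₂ = T₁ (V₁/V₂)^(γ−1) = 503 × (5.92/1.69)^0.4 = 503 × 1.651 = 830.5 K.
W_by = nCᵥ(T₁ − T₂) = (1.06)(20.79)(503 − 830.5) = -7216 J.

W ≈ -7220 J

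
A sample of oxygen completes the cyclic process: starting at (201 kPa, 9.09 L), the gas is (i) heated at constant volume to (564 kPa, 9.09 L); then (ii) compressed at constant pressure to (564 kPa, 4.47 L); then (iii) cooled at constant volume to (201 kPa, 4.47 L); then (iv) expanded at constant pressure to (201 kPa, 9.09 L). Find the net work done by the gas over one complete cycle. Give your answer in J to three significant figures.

W_net ≈ -1680 J

Constant-volume legs do no work.
W(ii) = (564)(4.47 − 9.09) = -2606 J; W(iv) = (201)(9.09 − 4.47) = 928.6 J.
W_net = -2606 + 928.6 = -1677 J (the counter-clockwise enclosed area).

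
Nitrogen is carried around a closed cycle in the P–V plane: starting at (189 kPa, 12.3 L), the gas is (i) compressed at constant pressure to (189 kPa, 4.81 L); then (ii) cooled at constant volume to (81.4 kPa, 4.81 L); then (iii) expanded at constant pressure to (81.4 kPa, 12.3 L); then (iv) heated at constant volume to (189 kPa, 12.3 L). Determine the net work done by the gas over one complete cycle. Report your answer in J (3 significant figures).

W_net ≈ -806 J

Constant-volume legs do no work.
W(i) = (189)(4.81 − 12.3) = -1416 J; W(iii) = (81.4)(12.3 − 4.81) = 609.7 J.
W_net = -1416 + 609.7 = -805.9 J (the counter-clockwise enclosed area).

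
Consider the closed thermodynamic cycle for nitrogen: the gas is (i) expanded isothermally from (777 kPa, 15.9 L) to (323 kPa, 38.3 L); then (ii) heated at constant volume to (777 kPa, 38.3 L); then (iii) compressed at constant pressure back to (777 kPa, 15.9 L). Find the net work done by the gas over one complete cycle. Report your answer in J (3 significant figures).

Leg (i): W = PᵢVᵢ ln(V_f/Vᵢ) = (12354) ln(38.3/15.9) = 10861 J.
Leg (ii): W = 0.
Leg (iii): W = PΔV = (777)(15.9 − 38.3) = -17405 J.
W_net = 10861 − 17405 = -6544 J.

W_net ≈ -6540 J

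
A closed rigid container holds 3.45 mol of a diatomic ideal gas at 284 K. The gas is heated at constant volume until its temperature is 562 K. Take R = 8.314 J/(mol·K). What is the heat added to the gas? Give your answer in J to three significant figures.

Constant volume ⇒ W = 0, so Q = ΔU = nCᵥΔT with Cᵥ = 5R/2 = 20.79 J/(mol·K).
ΔU = (3.45)(20.79)(562 − 284) = 19935 J.

Q ≈ 19900 J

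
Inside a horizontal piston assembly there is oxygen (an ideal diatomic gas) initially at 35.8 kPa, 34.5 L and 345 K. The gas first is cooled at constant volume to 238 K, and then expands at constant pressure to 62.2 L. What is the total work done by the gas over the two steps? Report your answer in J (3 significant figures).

Step 1 (isochoric): W = 0 (constant volume).
After step 1: P = 24.7 kPa (V unchanged).
Step 2 (isobaric): W = PΔV = (24.7 kPa)(62.2 − 34.5 L) = 684.1 J.
W_total = 0 + 684.1 = 684.1 J.

W_total ≈ 684 J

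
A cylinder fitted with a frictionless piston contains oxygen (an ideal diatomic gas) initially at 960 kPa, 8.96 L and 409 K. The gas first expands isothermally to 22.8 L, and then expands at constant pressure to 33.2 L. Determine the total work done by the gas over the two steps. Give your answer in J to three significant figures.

W_total ≈ 12000 J

Step 1 (isothermal): W = P₁V₁ ln(V₂/V₁) = (8602) ln(22.8/8.96) = 8034 J.
After step 1: P = 377.3 kPa, V = 22.8 L, T = 409 K.
Step 2 (isobaric): W = PΔV = (377.3 kPa)(33.2 − 22.8 L) = 3924 J.
W_total = 8034 + 3924 = 11957 J.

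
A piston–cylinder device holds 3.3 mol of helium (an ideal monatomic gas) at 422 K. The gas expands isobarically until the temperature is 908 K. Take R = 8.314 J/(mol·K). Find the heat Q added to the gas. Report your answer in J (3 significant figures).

Q ≈ 33300 J

Isobaric: W = nRΔT = (3.3)(8.314)(486) = 13334 J.
ΔU = nCᵥΔT with Cᵥ = 3R/2: ΔU = (3.3)(12.47)(486) = 20001 J.
Q = ΔU + W = 20001 + 13334 = 33335 J.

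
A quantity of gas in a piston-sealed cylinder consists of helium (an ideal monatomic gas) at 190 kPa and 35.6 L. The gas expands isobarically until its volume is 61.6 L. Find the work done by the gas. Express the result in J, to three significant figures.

Isobaric: W = P ΔV.
W = (190 kPa)(61.6 − 35.6 L) = (190)(26) = 4940 J.

W ≈ 4940 J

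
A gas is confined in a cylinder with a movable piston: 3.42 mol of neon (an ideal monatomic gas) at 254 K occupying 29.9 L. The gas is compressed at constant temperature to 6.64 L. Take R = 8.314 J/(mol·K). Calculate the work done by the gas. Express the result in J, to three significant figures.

W ≈ -10900 J

Isothermal: W = nRT ln(V₂/V₁).
W = (3.42)(8.314)(254) × ln(6.64/29.9)
  = 7222 × -1.505
W_by_gas = -10868 J.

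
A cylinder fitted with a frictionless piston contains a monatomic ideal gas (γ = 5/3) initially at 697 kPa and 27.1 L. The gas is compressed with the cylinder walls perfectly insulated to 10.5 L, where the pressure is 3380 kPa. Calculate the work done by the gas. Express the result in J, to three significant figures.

W ≈ -24900 J

Adiabatic: W = (P₁V₁ − P₂V₂)/(γ − 1) with γ = 5/3.
P₁V₁ = 18889 J, P₂V₂ = 35490 J.
W = (18889 − 35490) / 0.6667 = -24902 J.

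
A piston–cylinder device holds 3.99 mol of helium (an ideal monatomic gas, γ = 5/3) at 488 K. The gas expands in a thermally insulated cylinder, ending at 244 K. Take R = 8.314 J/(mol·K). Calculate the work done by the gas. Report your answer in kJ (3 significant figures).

W ≈ 12.1 kJ

Adiabatic ⇒ Q = 0, so W_by = −ΔU = nCᵥ(T₁ − T₂).
Cᵥ = 3R/2 = 12.47 J/(mol·K).
W = (3.99)(12.47)(488 − 244) = 12141 J.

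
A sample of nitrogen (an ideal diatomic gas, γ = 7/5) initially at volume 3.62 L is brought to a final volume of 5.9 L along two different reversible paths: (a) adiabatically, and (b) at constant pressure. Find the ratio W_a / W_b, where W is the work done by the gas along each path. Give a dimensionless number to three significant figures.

W_a / W_b ≈ 0.704

Path (a) adiabatic: W = P₁V₁(1 − (V₁/V₂)^(γ−1))/(γ−1) → W_a/(P₁V₁) = 0.4437.
Path (b) isobaric: W = P₁(V₂ − V₁) → W_b/(P₁V₁) = 0.6298.
W_a / W_b = 0.4437 / 0.6298 = 0.7045.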